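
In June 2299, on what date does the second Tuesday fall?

June 13, 2299

June 1, 2299 is a Thursday.
The first Tuesday is therefore June 6 (5 days later).
The second Tuesday is 6 + 1×7 = June 13.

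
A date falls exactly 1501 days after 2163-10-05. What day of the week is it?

Oct 5, 2163 is a Wednesday.
1501 mod 7 = 3, so 1501 days after a Wednesday is Wednesday + 3 = Saturday.

Saturday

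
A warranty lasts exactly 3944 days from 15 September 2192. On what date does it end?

+365 (one year) → Sep 15, 2193 (3579 left).
+365 (one year) → Sep 15, 2194 (3214 left).
+365 (one year) → Sep 15, 2195 (2849 left).
+366 (one year; includes Feb 29, 2196) → Sep 15, 2196 (2483 left).
+365 (one year) → Sep 15, 2197 (2118 left).
+365 (one year) → Sep 15, 2198 (1753 left).
+365 (one year) → Sep 15, 2199 (1388 left).
+365 (one year) → Sep 15, 2200 (1023 left).
+365 (one year) → Sep 15, 2201 (658 left).
+365 (one year) → Sep 15, 2202 (293 left).
Sep has 30 days: +16 → Oct 1, 2202 (277 left).
Oct has 31 days: +31 → Nov 1, 2202 (246 left).
Nov has 30 days: +30 → Dec 1, 2202 (216 left).
Dec has 31 days: +31 → Jan 1, 2203 (185 left).
Jan has 31 days: +31 → Feb 1, 2203 (154 left).
Feb has 28 days: +28 → Mar 1, 2203 (126 left).
Mar has 31 days: +31 → Apr 1, 2203 (95 left).
Apr has 30 days: +30 → May 1, 2203 (65 left).
May has 31 days: +31 → Jun 1, 2203 (34 left).
Jun has 30 days: +30 → Jul 1, 2203 (4 left).
+4 → Jul 5, 2203.

July 5, 2203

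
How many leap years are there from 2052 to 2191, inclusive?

34

Multiples of 4 in [2052,2191]: 35.
Of those, multiples of 100: 1 (not leap unless ÷400).
Multiples of 400: 0.
Leap years = 35 − 1 + 0 = 34.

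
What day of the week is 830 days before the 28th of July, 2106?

First find the weekday of Jul 28, 2106. Doomsday rule: the anchor day for the 2100s is Sunday. For year 06: 6÷12 = 0 r 6, and 6÷4 = 1, so 0+6+1 = 7.
Sunday + 7 ≡ Sunday — that's 2106's doomsday.
In July the doomsday date is Jul 11.
Jul 28 is 17 days after Jul 11; 17 mod 7 = 3, so Sunday + 3 = Wednesday.
830 mod 7 = 4, so 830 days before a Wednesday is Wednesday − 4 = Saturday.

Saturday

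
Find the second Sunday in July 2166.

July 1, 2166 is a Tuesday.
The first Sunday is therefore July 6 (5 days later).
The second Sunday is 6 + 1×7 = July 13.

July 13, 2166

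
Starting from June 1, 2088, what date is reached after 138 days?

October 17, 2088

Jun has 30 days: +30 → Jul 1, 2088 (108 left).
Jul has 31 days: +31 → Aug 1, 2088 (77 left).
Aug has 31 days: +31 → Sep 1, 2088 (46 left).
Sep has 30 days: +30 → Oct 1, 2088 (16 left).
+16 → Oct 17, 2088.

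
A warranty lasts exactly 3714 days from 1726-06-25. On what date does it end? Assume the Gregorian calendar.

+365 (one year) → Jun 25, 1727 (3349 left).
+366 (one year; includes Feb 29, 1728) → Jun 25, 1728 (2983 left).
+365 (one year) → Jun 25, 1729 (2618 left).
+365 (one year) → Jun 25, 1730 (2253 left).
+365 (one year) → Jun 25, 1731 (1888 left).
+366 (one year; includes Feb 29, 1732) → Jun 25, 1732 (1522 left).
+365 (one year) → Jun 25, 1733 (1157 left).
+365 (one year) → Jun 25, 1734 (792 left).
+365 (one year) → Jun 25, 1735 (427 left).
+366 (one year; includes Feb 29, 1736) → Jun 25, 1736 (61 left).
Jun has 30 days: +6 → Jul 1, 1736 (55 left).
Jul has 31 days: +31 → Aug 1, 1736 (24 left).
+24 → Aug 25, 1736.

August 25, 1736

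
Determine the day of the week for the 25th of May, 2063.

Doomsday rule: the anchor day for the 2000s is Tuesday. For year 63: 63÷12 = 5 r 3, and 3÷4 = 0, so 5+3+0 = 8.
Tuesday + 8 ≡ Wednesday — that's 2063's doomsday.
In May the doomsday date is May 9.
May 25 is 16 days after May 9; 16 mod 7 = 2, so Wednesday + 2 = Friday.

Friday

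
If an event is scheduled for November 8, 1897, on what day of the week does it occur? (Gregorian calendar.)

Monday

Doomsday rule: the anchor day for the 1800s is Friday. For year 97: 97÷12 = 8 r 1, and 1÷4 = 0, so 8+1+0 = 9.
Friday + 9 ≡ Sunday — that's 1897's doomsday.
In November the doomsday date is Nov 7.
Nov 8 is 1 day after Nov 7; 1 mod 7 = 1, so Sunday + 1 = Monday.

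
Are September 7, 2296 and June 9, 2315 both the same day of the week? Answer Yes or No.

From Sep 7, 2296 to Jun 9, 2315 is 6848 days.
6848 mod 7 = 2, so they are different weekdays.
(Sep 7, 2296 is a Monday; Jun 9, 2315 is a Wednesday.)

No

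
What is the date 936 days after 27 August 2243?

March 20, 2246

+366 (one year; includes Feb 29, 2244) → Aug 27, 2244 (570 left).
+365 (one year) → Aug 27, 2245 (205 left).
Aug has 31 days: +5 → Sep 1, 2245 (200 left).
Sep has 30 days: +30 → Oct 1, 2245 (170 left).
Oct has 31 days: +31 → Nov 1, 2245 (139 left).
Nov has 30 days: +30 → Dec 1, 2245 (109 left).
Dec has 31 days: +31 → Jan 1, 2246 (78 left).
Jan has 31 days: +31 → Feb 1, 2246 (47 left).
Feb has 28 days: +28 → Mar 1, 2246 (19 left).
+19 → Mar 20, 2246.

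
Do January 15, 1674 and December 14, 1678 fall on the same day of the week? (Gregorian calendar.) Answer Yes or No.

No

From Jan 15, 1674 to Dec 14, 1678 is 1794 days.
1794 mod 7 = 2, so they are different weekdays.
(Jan 15, 1674 is a Monday; Dec 14, 1678 is a Wednesday.)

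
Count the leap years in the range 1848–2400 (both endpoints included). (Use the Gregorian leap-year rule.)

135

Multiples of 4 in [1848,2400]: 139.
Of those, multiples of 100: 6 (not leap unless ÷400).
Multiples of 400: 2.
Leap years = 139 − 6 + 2 = 135.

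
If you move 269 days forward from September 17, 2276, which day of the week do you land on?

Wednesday

Sep 17, 2276 is a Sunday.
269 mod 7 = 3, so 269 days after a Sunday is Sunday + 3 = Wednesday.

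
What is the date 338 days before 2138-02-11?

March 10, 2137

−11 → Jan 31, 2138 (end of Jan, 31 days; 327 left).
−31 → Dec 31, 2137 (end of Dec, 31 days; 296 left).
−31 → Nov 30, 2137 (end of Nov, 30 days; 265 left).
−30 → Oct 31, 2137 (end of Oct, 31 days; 235 left).
−31 → Sep 30, 2137 (end of Sep, 30 days; 204 left).
−30 → Aug 31, 2137 (end of Aug, 31 days; 174 left).
−31 → Jul 31, 2137 (end of Jul, 31 days; 143 left).
−31 → Jun 30, 2137 (end of Jun, 30 days; 112 left).
−30 → May 31, 2137 (end of May, 31 days; 82 left).
−31 → Apr 30, 2137 (end of Apr, 30 days; 51 left).
−30 → Mar 31, 2137 (end of Mar, 31 days; 21 left).
−21 → Mar 10, 2137.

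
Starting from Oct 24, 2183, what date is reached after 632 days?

July 17, 2185

+366 (one year; includes Feb 29, 2184) → Oct 24, 2184 (266 left).
Oct has 31 days: +8 → Nov 1, 2184 (258 left).
Nov has 30 days: +30 → Dec 1, 2184 (228 left).
Dec has 31 days: +31 → Jan 1, 2185 (197 left).
Jan has 31 days: +31 → Feb 1, 2185 (166 left).
Feb has 28 days: +28 → Mar 1, 2185 (138 left).
Mar has 31 days: +31 → Apr 1, 2185 (107 left).
Apr has 30 days: +30 → May 1, 2185 (77 left).
May has 31 days: +31 → Jun 1, 2185 (46 left).
Jun has 30 days: +30 → Jul 1, 2185 (16 left).
+16 → Jul 17, 2185.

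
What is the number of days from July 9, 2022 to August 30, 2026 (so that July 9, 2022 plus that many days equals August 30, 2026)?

1513

Jul 9, 2022 → Jul 9, 2023: 365 days.
Jul 9, 2023 → Jul 9, 2024: 366 days (Feb 29, 2024 is in that span).
Jul 9, 2024 → Jul 9, 2025: 365 days.
Jul 9, 2025 → Jul 9, 2026: 365 days.
Jul 9, 2026 → Aug 9, 2026: 31 days (July has 31).
Aug 9, 2026 → Aug 30, 2026: 21 days.
Total: 1513 days.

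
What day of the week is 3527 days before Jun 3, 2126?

Jun 3, 2126 is a Monday.
3527 mod 7 = 6, so 3527 days before a Monday is Monday − 6 = Tuesday.

Tuesday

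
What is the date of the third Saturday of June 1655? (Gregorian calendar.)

June 1, 1655 is a Tuesday.
The first Saturday is therefore June 5 (4 days later).
The third Saturday is 5 + 2×7 = June 19.

June 19, 1655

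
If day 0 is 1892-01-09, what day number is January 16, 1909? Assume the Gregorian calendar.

Jan 9, 1892 → Jan 9, 1893: 366 days (Feb 29, 1892 is in that span).
Jan 9, 1893 → Jan 9, 1894: 365 days.
Jan 9, 1894 → Jan 9, 1895: 365 days.
Jan 9, 1895 → Jan 9, 1896: 365 days.
Jan 9, 1896 → Jan 9, 1897: 366 days (Feb 29, 1896 is in that span).
Jan 9, 1897 → Jan 9, 1898: 365 days.
Jan 9, 1898 → Jan 9, 1899: 365 days.
Jan 9, 1899 → Jan 9, 1900: 365 days.
Jan 9, 1900 → Jan 9, 1901: 365 days.
Jan 9, 1901 → Jan 9, 1902: 365 days.
Jan 9, 1902 → Jan 9, 1903: 365 days.
Jan 9, 1903 → Jan 9, 1904: 365 days.
Jan 9, 1904 → Jan 9, 1905: 366 days (Feb 29, 1904 is in that span).
Jan 9, 1905 → Jan 9, 1906: 365 days.
Jan 9, 1906 → Jan 9, 1907: 365 days.
Jan 9, 1907 → Jan 9, 1908: 365 days.
Jan 9, 1908 → Feb 9, 1908: 31 days (January has 31).
Feb 9, 1908 → Mar 9, 1908: 29 days (February has 29).
Mar 9, 1908 → Apr 9, 1908: 31 days (March has 31).
Apr 9, 1908 → May 9, 1908: 30 days (April has 30).
May 9, 1908 → Jun 9, 1908: 31 days (May has 31).
Jun 9, 1908 → Jul 9, 1908: 30 days (June has 30).
Jul 9, 1908 → Aug 9, 1908: 31 days (July has 31).
Aug 9, 1908 → Sep 9, 1908: 31 days (August has 31).
Sep 9, 1908 → Oct 9, 1908: 30 days (September has 30).
Oct 9, 1908 → Nov 9, 1908: 31 days (October has 31).
Nov 9, 1908 → Dec 9, 1908: 30 days (November has 30).
Dec 9, 1908 → Jan 9, 1909: 31 days (December has 31).
Jan 9, 1909 → Jan 16, 1909: 7 days.
Total: 6216 days.

6216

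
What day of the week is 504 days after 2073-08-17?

Thursday

Aug 17, 2073 is a Thursday.
504 mod 7 = 0, so 504 days after a Thursday is Thursday + 0 = Thursday.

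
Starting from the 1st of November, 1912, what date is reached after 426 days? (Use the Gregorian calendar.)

+365 (one year) → Nov 1, 1913 (61 left).
Nov has 30 days: +30 → Dec 1, 1913 (31 left).
Dec has 31 days: +31 → Jan 1, 1914 (0 left).

January 1, 1914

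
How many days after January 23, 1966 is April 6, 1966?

Jan 23, 1966 → Feb 23, 1966: 31 days (January has 31).
Feb 23, 1966 → Mar 23, 1966: 28 days (February has 28).
Mar 23, 1966 → Apr 6, 1966: 14 days.
Total: 73 days.

73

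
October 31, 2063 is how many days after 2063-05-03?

181

May 3, 2063 → Jun 3, 2063: 31 days (May has 31).
Jun 3, 2063 → Jul 3, 2063: 30 days (June has 30).
Jul 3, 2063 → Aug 3, 2063: 31 days (July has 31).
Aug 3, 2063 → Sep 3, 2063: 31 days (August has 31).
Sep 3, 2063 → Oct 3, 2063: 30 days (September has 30).
Oct 3, 2063 → Oct 31, 2063: 28 days.
Total: 181 days.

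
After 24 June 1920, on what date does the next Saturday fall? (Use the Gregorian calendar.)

Jun 24, 1920 is a Thursday.
From Thursday to the next Saturday is 2 days.
Jun 24, 1920 + 2 = Jun 26, 1920.

June 26, 1920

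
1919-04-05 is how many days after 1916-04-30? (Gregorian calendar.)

1070

Apr 30, 1916 → Apr 30, 1917: 365 days.
Apr 30, 1917 → Apr 30, 1918: 365 days.
Apr 30, 1918 → May 30, 1918: 30 days (April has 30).
May 30, 1918 → Jun 30, 1918: 31 days (May has 31).
Jun 30, 1918 → Jul 30, 1918: 30 days (June has 30).
Jul 30, 1918 → Aug 30, 1918: 31 days (July has 31).
Aug 30, 1918 → Sep 30, 1918: 31 days (August has 31).
Sep 30, 1918 → Oct 30, 1918: 30 days (September has 30).
Oct 30, 1918 → Nov 30, 1918: 31 days (October has 31).
Nov 30, 1918 → Dec 30, 1918: 30 days (November has 30).
Dec 30, 1918 → Jan 30, 1919: 31 days (December has 31).
Jan 30, 1919 → Feb 28, 1919: 29 days (January has 31).
Feb 28, 1919 → Mar 28, 1919: 28 days (February has 28).
Mar 28, 1919 → Apr 5, 1919: 8 days.
Total: 1070 days.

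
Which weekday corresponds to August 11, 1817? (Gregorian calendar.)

Monday

Doomsday rule: the anchor day for the 1800s is Friday. For year 17: 17÷12 = 1 r 5, and 5÷4 = 1, so 1+5+1 = 7.
Friday + 7 ≡ Friday — that's 1817's doomsday.
In August the doomsday date is Aug 8.
Aug 11 is 3 days after Aug 8; 3 mod 7 = 3, so Friday + 3 = Monday.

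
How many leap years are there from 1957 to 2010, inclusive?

Multiples of 4 in [1957,2010]: 13.
Of those, multiples of 100: 1 (not leap unless ÷400).
Multiples of 400: 1.
Leap years = 13 − 1 + 1 = 13.

13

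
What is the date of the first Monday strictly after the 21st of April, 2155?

April 28, 2155

Apr 21, 2155 is a Monday.
From Monday to the next Monday is 7 days.
Apr 21, 2155 + 7 = Apr 28, 2155.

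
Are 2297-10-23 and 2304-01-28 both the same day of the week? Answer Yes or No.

From Oct 23, 2297 to Jan 28, 2304 is 2287 days.
2287 mod 7 = 5, so they are different weekdays.
(Oct 23, 2297 is a Saturday; Jan 28, 2304 is a Thursday.)

No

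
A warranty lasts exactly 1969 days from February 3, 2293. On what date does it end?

June 26, 2298

+365 (one year) → Feb 3, 2294 (1604 left).
+365 (one year) → Feb 3, 2295 (1239 left).
+365 (one year) → Feb 3, 2296 (874 left).
+366 (one year; includes Feb 29, 2296) → Feb 3, 2297 (508 left).
+365 (one year) → Feb 3, 2298 (143 left).
Feb has 28 days: +26 → Mar 1, 2298 (117 left).
Mar has 31 days: +31 → Apr 1, 2298 (86 left).
Apr has 30 days: +30 → May 1, 2298 (56 left).
May has 31 days: +31 → Jun 1, 2298 (25 left).
+25 → Jun 26, 2298.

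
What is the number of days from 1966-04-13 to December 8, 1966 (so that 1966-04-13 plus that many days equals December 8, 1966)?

239

Apr 13, 1966 → May 13, 1966: 30 days (April has 30).
May 13, 1966 → Jun 13, 1966: 31 days (May has 31).
Jun 13, 1966 → Jul 13, 1966: 30 days (June has 30).
Jul 13, 1966 → Aug 13, 1966: 31 days (July has 31).
Aug 13, 1966 → Sep 13, 1966: 31 days (August has 31).
Sep 13, 1966 → Oct 13, 1966: 30 days (September has 30).
Oct 13, 1966 → Nov 13, 1966: 31 days (October has 31).
Nov 13, 1966 → Dec 8, 1966: 25 days.
Total: 239 days.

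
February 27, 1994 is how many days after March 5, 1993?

Mar 5, 1993 → Apr 5, 1993: 31 days (March has 31).
Apr 5, 1993 → May 5, 1993: 30 days (April has 30).
May 5, 1993 → Jun 5, 1993: 31 days (May has 31).
Jun 5, 1993 → Jul 5, 1993: 30 days (June has 30).
Jul 5, 1993 → Aug 5, 1993: 31 days (July has 31).
Aug 5, 1993 → Sep 5, 1993: 31 days (August has 31).
Sep 5, 1993 → Oct 5, 1993: 30 days (September has 30).
Oct 5, 1993 → Nov 5, 1993: 31 days (October has 31).
Nov 5, 1993 → Dec 5, 1993: 30 days (November has 30).
Dec 5, 1993 → Jan 5, 1994: 31 days (December has 31).
Jan 5, 1994 → Feb 5, 1994: 31 days (January has 31).
Feb 5, 1994 → Feb 27, 1994: 22 days.
Total: 359 days.

359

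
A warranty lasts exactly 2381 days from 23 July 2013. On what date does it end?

+365 (one year) → Jul 23, 2014 (2016 left).
+365 (one year) → Jul 23, 2015 (1651 left).
+366 (one year; includes Feb 29, 2016) → Jul 23, 2016 (1285 left).
+365 (one year) → Jul 23, 2017 (920 left).
+365 (one year) → Jul 23, 2018 (555 left).
+365 (one year) → Jul 23, 2019 (190 left).
Jul has 31 days: +9 → Aug 1, 2019 (181 left).
Aug has 31 days: +31 → Sep 1, 2019 (150 left).
Sep has 30 days: +30 → Oct 1, 2019 (120 left).
Oct has 31 days: +31 → Nov 1, 2019 (89 left).
Nov has 30 days: +30 → Dec 1, 2019 (59 left).
Dec has 31 days: +31 → Jan 1, 2020 (28 left).
+28 → Jan 29, 2020.

January 29, 2020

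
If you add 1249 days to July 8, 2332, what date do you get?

+365 (one year) → Jul 8, 2333 (884 left).
+365 (one year) → Jul 8, 2334 (519 left).
+365 (one year) → Jul 8, 2335 (154 left).
Jul has 31 days: +24 → Aug 1, 2335 (130 left).
Aug has 31 days: +31 → Sep 1, 2335 (99 left).
Sep has 30 days: +30 → Oct 1, 2335 (69 left).
Oct has 31 days: +31 → Nov 1, 2335 (38 left).
Nov has 30 days: +30 → Dec 1, 2335 (8 left).
+8 → Dec 9, 2335.

December 9, 2335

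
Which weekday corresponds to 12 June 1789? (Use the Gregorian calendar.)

Friday

Doomsday rule: the anchor day for the 1700s is Sunday. For year 89: 89÷12 = 7 r 5, and 5÷4 = 1, so 7+5+1 = 13.
Sunday + 13 ≡ Saturday — that's 1789's doomsday.
In June the doomsday date is Jun 6.
Jun 12 is 6 days after Jun 6; 6 mod 7 = 6, so Saturday + 6 = Friday.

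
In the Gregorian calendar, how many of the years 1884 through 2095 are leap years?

Multiples of 4 in [1884,2095]: 53.
Of those, multiples of 100: 2 (not leap unless ÷400).
Multiples of 400: 1.
Leap years = 53 − 2 + 1 = 52.

52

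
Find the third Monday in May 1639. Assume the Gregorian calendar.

May 1, 1639 is a Sunday.
The first Monday is therefore May 2 (1 days later).
The third Monday is 2 + 2×7 = May 16.

May 16, 1639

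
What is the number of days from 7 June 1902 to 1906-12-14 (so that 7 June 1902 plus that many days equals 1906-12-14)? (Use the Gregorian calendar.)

Jun 7, 1902 → Jun 7, 1903: 365 days.
Jun 7, 1903 → Jun 7, 1904: 366 days (Feb 29, 1904 is in that span).
Jun 7, 1904 → Jun 7, 1905: 365 days.
Jun 7, 1905 → Jun 7, 1906: 365 days.
Jun 7, 1906 → Jul 7, 1906: 30 days (June has 30).
Jul 7, 1906 → Aug 7, 1906: 31 days (July has 31).
Aug 7, 1906 → Sep 7, 1906: 31 days (August has 31).
Sep 7, 1906 → Oct 7, 1906: 30 days (September has 30).
Oct 7, 1906 → Nov 7, 1906: 31 days (October has 31).
Nov 7, 1906 → Dec 7, 1906: 30 days (November has 30).
Dec 7, 1906 → Dec 14, 1906: 7 days.
Total: 1651 days.

1651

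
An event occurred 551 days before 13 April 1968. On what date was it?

−366 (one year; includes Feb 29, 1968) → Apr 13, 1967 (185 left).
−13 → Mar 31, 1967 (end of Mar, 31 days; 172 left).
−31 → Feb 28, 1967 (end of Feb, 28 days; 141 left).
−28 → Jan 31, 1967 (end of Jan, 31 days; 113 left).
−31 → Dec 31, 1966 (end of Dec, 31 days; 82 left).
−31 → Nov 30, 1966 (end of Nov, 30 days; 51 left).
−30 → Oct 31, 1966 (end of Oct, 31 days; 21 left).
−21 → Oct 10, 1966.

October 10, 1966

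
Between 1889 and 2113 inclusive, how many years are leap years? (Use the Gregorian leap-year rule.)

Multiples of 4 in [1889,2113]: 56.
Of those, multiples of 100: 3 (not leap unless ÷400).
Multiples of 400: 1.
Leap years = 56 − 3 + 1 = 54.

54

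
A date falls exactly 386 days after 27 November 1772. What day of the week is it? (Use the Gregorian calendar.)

Nov 27, 1772 is a Friday.
386 mod 7 = 1, so 386 days after a Friday is Friday + 1 = Saturday.

Saturday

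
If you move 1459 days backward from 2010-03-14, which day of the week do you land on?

Thursday

First find the weekday of Mar 14, 2010. Doomsday rule: the anchor day for the 2000s is Tuesday. For year 10: 10÷12 = 0 r 10, and 10÷4 = 2, so 0+10+2 = 12.
Tuesday + 12 ≡ Sunday — that's 2010's doomsday.
In March the doomsday date is Mar 14.
Mar 14 is the doomsday itself: Sunday.
1459 mod 7 = 3, so 1459 days before a Sunday is Sunday − 3 = Thursday.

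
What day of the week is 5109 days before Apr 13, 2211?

Apr 13, 2211 is a Saturday.
5109 mod 7 = 6, so 5109 days before a Saturday is Saturday − 6 = Sunday.

Sunday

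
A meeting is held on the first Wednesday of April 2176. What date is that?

April 3, 2176

April 1, 2176 is a Monday.
The first Wednesday is therefore April 3 (2 days later).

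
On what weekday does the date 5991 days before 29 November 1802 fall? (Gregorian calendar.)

Nov 29, 1802 is a Monday.
5991 mod 7 = 6, so 5991 days before a Monday is Monday − 6 = Tuesday.

Tuesday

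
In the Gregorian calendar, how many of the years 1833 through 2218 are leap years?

93

Multiples of 4 in [1833,2218]: 96.
Of those, multiples of 100: 4 (not leap unless ÷400).
Multiples of 400: 1.
Leap years = 96 − 4 + 1 = 93.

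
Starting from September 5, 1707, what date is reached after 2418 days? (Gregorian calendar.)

April 19, 1714

+366 (one year; includes Feb 29, 1708) → Sep 5, 1708 (2052 left).
+365 (one year) → Sep 5, 1709 (1687 left).
+365 (one year) → Sep 5, 1710 (1322 left).
+365 (one year) → Sep 5, 1711 (957 left).
+366 (one year; includes Feb 29, 1712) → Sep 5, 1712 (591 left).
+365 (one year) → Sep 5, 1713 (226 left).
Sep has 30 days: +26 → Oct 1, 1713 (200 left).
Oct has 31 days: +31 → Nov 1, 1713 (169 left).
Nov has 30 days: +30 → Dec 1, 1713 (139 left).
Dec has 31 days: +31 → Jan 1, 1714 (108 left).
Jan has 31 days: +31 → Feb 1, 1714 (77 left).
Feb has 28 days: +28 → Mar 1, 1714 (49 left).
Mar has 31 days: +31 → Apr 1, 1714 (18 left).
+18 → Apr 19, 1714.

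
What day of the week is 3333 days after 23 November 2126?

Sunday

Nov 23, 2126 is a Saturday.
3333 mod 7 = 1, so 3333 days after a Saturday is Saturday + 1 = Sunday.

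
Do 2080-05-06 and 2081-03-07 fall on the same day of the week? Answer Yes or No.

No

From May 6, 2080 to Mar 7, 2081 is 305 days.
305 mod 7 = 4, so they are different weekdays.
(May 6, 2080 is a Monday; Mar 7, 2081 is a Friday.)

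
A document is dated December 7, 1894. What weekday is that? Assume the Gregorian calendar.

Friday

Doomsday rule: the anchor day for the 1800s is Friday. For year 94: 94÷12 = 7 r 10, and 10÷4 = 2, so 7+10+2 = 19.
Friday + 19 ≡ Wednesday — that's 1894's doomsday.
In December the doomsday date is Dec 12.
Dec 7 is 5 days before Dec 12; 5 mod 7 = 5, so Wednesday − 5 = Friday.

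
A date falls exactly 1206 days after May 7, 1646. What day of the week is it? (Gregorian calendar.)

Wednesday

First find the weekday of May 7, 1646. Doomsday rule: the anchor day for the 1600s is Tuesday. For year 46: 46÷12 = 3 r 10, and 10÷4 = 2, so 3+10+2 = 15.
Tuesday + 15 ≡ Wednesday — that's 1646's doomsday.
In May the doomsday date is May 9.
May 7 is 2 days before May 9; 2 mod 7 = 2, so Wednesday − 2 = Monday.
1206 mod 7 = 2, so 1206 days after a Monday is Monday + 2 = Wednesday.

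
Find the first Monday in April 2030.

April 1, 2030 is a Monday.
The first Monday is therefore April 1 (same day).

April 1, 2030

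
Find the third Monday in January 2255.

January 15, 2255

January 1, 2255 is a Monday.
The first Monday is therefore January 1 (same day).
The third Monday is 1 + 2×7 = January 15.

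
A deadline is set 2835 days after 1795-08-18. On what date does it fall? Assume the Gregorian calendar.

May 24, 1803

+366 (one year; includes Feb 29, 1796) → Aug 18, 1796 (2469 left).
+365 (one year) → Aug 18, 1797 (2104 left).
+365 (one year) → Aug 18, 1798 (1739 left).
+365 (one year) → Aug 18, 1799 (1374 left).
+365 (one year) → Aug 18, 1800 (1009 left).
+365 (one year) → Aug 18, 1801 (644 left).
+365 (one year) → Aug 18, 1802 (279 left).
Aug has 31 days: +14 → Sep 1, 1802 (265 left).
Sep has 30 days: +30 → Oct 1, 1802 (235 left).
Oct has 31 days: +31 → Nov 1, 1802 (204 left).
Nov has 30 days: +30 → Dec 1, 1802 (174 left).
Dec has 31 days: +31 → Jan 1, 1803 (143 left).
Jan has 31 days: +31 → Feb 1, 1803 (112 left).
Feb has 28 days: +28 → Mar 1, 1803 (84 left).
Mar has 31 days: +31 → Apr 1, 1803 (53 left).
Apr has 30 days: +30 → May 1, 1803 (23 left).
+23 → May 24, 1803.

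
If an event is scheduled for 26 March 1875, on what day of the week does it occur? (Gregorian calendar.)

Friday

Doomsday rule: the anchor day for the 1800s is Friday. For year 75: 75÷12 = 6 r 3, and 3÷4 = 0, so 6+3+0 = 9.
Friday + 9 ≡ Sunday — that's 1875's doomsday.
In March the doomsday date is Mar 14.
Mar 26 is 12 days after Mar 14; 12 mod 7 = 5, so Sunday + 5 = Friday.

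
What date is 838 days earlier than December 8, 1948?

August 23, 1946

−366 (one year; includes Feb 29, 1948) → Dec 8, 1947 (472 left).
−365 (one year) → Dec 8, 1946 (107 left).
−8 → Nov 30, 1946 (end of Nov, 30 days; 99 left).
−30 → Oct 31, 1946 (end of Oct, 31 days; 69 left).
−31 → Sep 30, 1946 (end of Sep, 30 days; 38 left).
−30 → Aug 31, 1946 (end of Aug, 31 days; 8 left).
−8 → Aug 23, 1946.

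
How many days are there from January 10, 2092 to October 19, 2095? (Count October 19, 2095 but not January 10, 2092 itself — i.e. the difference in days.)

1378

Jan 10, 2092 → Jan 10, 2093: 366 days (Feb 29, 2092 is in that span).
Jan 10, 2093 → Jan 10, 2094: 365 days.
Jan 10, 2094 → Jan 10, 2095: 365 days.
Jan 10, 2095 → Feb 10, 2095: 31 days (January has 31).
Feb 10, 2095 → Mar 10, 2095: 28 days (February has 28).
Mar 10, 2095 → Apr 10, 2095: 31 days (March has 31).
Apr 10, 2095 → May 10, 2095: 30 days (April has 30).
May 10, 2095 → Jun 10, 2095: 31 days (May has 31).
Jun 10, 2095 → Jul 10, 2095: 30 days (June has 30).
Jul 10, 2095 → Aug 10, 2095: 31 days (July has 31).
Aug 10, 2095 → Sep 10, 2095: 31 days (August has 31).
Sep 10, 2095 → Oct 10, 2095: 30 days (September has 30).
Oct 10, 2095 → Oct 19, 2095: 9 days.
Total: 1378 days.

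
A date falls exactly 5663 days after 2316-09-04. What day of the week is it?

Sep 4, 2316 is a Monday.
5663 mod 7 = 0, so 5663 days after a Monday is Monday + 0 = Monday.

Monday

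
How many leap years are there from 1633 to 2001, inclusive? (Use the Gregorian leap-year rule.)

Multiples of 4 in [1633,2001]: 92.
Of those, multiples of 100: 4 (not leap unless ÷400).
Multiples of 400: 1.
Leap years = 92 − 4 + 1 = 89.

89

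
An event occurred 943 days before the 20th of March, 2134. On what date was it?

−365 (one year) → Mar 20, 2133 (578 left).
−365 (one year) → Mar 20, 2132 (213 left).
−20 → Feb 29, 2132 (end of Feb, 29 days; 193 left).
−29 → Jan 31, 2132 (end of Jan, 31 days; 164 left).
−31 → Dec 31, 2131 (end of Dec, 31 days; 133 left).
−31 → Nov 30, 2131 (end of Nov, 30 days; 102 left).
−30 → Oct 31, 2131 (end of Oct, 31 days; 72 left).
−31 → Sep 30, 2131 (end of Sep, 30 days; 41 left).
−30 → Aug 31, 2131 (end of Aug, 31 days; 11 left).
−11 → Aug 20, 2131.

August 20, 2131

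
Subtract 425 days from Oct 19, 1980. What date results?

August 21, 1979

−366 (one year; includes Feb 29, 1980) → Oct 19, 1979 (59 left).
−19 → Sep 30, 1979 (end of Sep, 30 days; 40 left).
−30 → Aug 31, 1979 (end of Aug, 31 days; 10 left).
−10 → Aug 21, 1979.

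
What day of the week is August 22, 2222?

January 1, 2222 is a Tuesday.
Jan 1, 2222 → Feb 1, 2222: 31 days (January has 31).
Feb 1, 2222 → Mar 1, 2222: 28 days (February has 28).
Mar 1, 2222 → Apr 1, 2222: 31 days (March has 31).
Apr 1, 2222 → May 1, 2222: 30 days (April has 30).
May 1, 2222 → Jun 1, 2222: 31 days (May has 31).
Jun 1, 2222 → Jul 1, 2222: 30 days (June has 30).
Jul 1, 2222 → Aug 1, 2222: 31 days (July has 31).
Aug 1, 2222 → Aug 22, 2222: 21 days.
Total: 233 days.
233 mod 7 = 2, so Tuesday + 2 = Thursday.

Thursday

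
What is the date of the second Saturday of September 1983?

September 1, 1983 is a Thursday.
The first Saturday is therefore September 3 (2 days later).
The second Saturday is 3 + 1×7 = September 10.

September 10, 1983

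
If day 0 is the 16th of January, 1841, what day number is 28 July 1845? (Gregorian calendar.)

Jan 16, 1841 → Jan 16, 1842: 365 days.
Jan 16, 1842 → Jan 16, 1843: 365 days.
Jan 16, 1843 → Jan 16, 1844: 365 days.
Jan 16, 1844 → Jan 16, 1845: 366 days (Feb 29, 1844 is in that span).
Jan 16, 1845 → Feb 16, 1845: 31 days (January has 31).
Feb 16, 1845 → Mar 16, 1845: 28 days (February has 28).
Mar 16, 1845 → Apr 16, 1845: 31 days (March has 31).
Apr 16, 1845 → May 16, 1845: 30 days (April has 30).
May 16, 1845 → Jun 16, 1845: 31 days (May has 31).
Jun 16, 1845 → Jul 16, 1845: 30 days (June has 30).
Jul 16, 1845 → Jul 28, 1845: 12 days.
Total: 1654 days.

1654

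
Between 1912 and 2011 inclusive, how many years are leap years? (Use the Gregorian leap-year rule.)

Multiples of 4 in [1912,2011]: 25.
Of those, multiples of 100: 1 (not leap unless ÷400).
Multiples of 400: 1.
Leap years = 25 − 1 + 1 = 25.

25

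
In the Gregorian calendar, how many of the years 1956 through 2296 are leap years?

Multiples of 4 in [1956,2296]: 86.
Of those, multiples of 100: 3 (not leap unless ÷400).
Multiples of 400: 1.
Leap years = 86 − 3 + 1 = 84.

84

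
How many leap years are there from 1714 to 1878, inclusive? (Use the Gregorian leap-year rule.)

Multiples of 4 in [1714,1878]: 41.
Of those, multiples of 100: 1 (not leap unless ÷400).
Multiples of 400: 0.
Leap years = 41 − 1 + 0 = 40.

40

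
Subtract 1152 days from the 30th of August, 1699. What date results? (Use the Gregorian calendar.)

−365 (one year) → Aug 30, 1698 (787 left).
−365 (one year) → Aug 30, 1697 (422 left).
−365 (one year) → Aug 30, 1696 (57 left).
−30 → Jul 31, 1696 (end of Jul, 31 days; 27 left).
−27 → Jul 4, 1696.

July 4, 1696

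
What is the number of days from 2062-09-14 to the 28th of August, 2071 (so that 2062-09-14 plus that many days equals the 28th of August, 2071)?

3270

Sep 14, 2062 → Sep 14, 2063: 365 days.
Sep 14, 2063 → Sep 14, 2064: 366 days (Feb 29, 2064 is in that span).
Sep 14, 2064 → Sep 14, 2065: 365 days.
Sep 14, 2065 → Sep 14, 2066: 365 days.
Sep 14, 2066 → Sep 14, 2067: 365 days.
Sep 14, 2067 → Sep 14, 2068: 366 days (Feb 29, 2068 is in that span).
Sep 14, 2068 → Sep 14, 2069: 365 days.
Sep 14, 2069 → Sep 14, 2070: 365 days.
Sep 14, 2070 → Oct 14, 2070: 30 days (September has 30).
Oct 14, 2070 → Nov 14, 2070: 31 days (October has 31).
Nov 14, 2070 → Dec 14, 2070: 30 days (November has 30).
Dec 14, 2070 → Jan 14, 2071: 31 days (December has 31).
Jan 14, 2071 → Feb 14, 2071: 31 days (January has 31).
Feb 14, 2071 → Mar 14, 2071: 28 days (February has 28).
Mar 14, 2071 → Apr 14, 2071: 31 days (March has 31).
Apr 14, 2071 → May 14, 2071: 30 days (April has 30).
May 14, 2071 → Jun 14, 2071: 31 days (May has 31).
Jun 14, 2071 → Jul 14, 2071: 30 days (June has 30).
Jul 14, 2071 → Aug 14, 2071: 31 days (July has 31).
Aug 14, 2071 → Aug 28, 2071: 14 days.
Total: 3270 days.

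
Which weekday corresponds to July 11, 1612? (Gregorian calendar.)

Doomsday rule: the anchor day for the 1600s is Tuesday. For year 12: 12÷12 = 1 r 0, and 0÷4 = 0, so 1+0+0 = 1.
Tuesday + 1 ≡ Wednesday — that's 1612's doomsday.
In July the doomsday date is Jul 11.
Jul 11 is the doomsday itself: Wednesday.

Wednesday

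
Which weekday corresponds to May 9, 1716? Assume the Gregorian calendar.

Doomsday rule: the anchor day for the 1700s is Sunday. For year 16: 16÷12 = 1 r 4, and 4÷4 = 1, so 1+4+1 = 6.
Sunday + 6 ≡ Saturday — that's 1716's doomsday.
In May the doomsday date is May 9.
May 9 is the doomsday itself: Saturday.

Saturday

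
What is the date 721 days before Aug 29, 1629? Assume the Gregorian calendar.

September 8, 1627

−365 (one year) → Aug 29, 1628 (356 left).
−29 → Jul 31, 1628 (end of Jul, 31 days; 327 left).
−31 → Jun 30, 1628 (end of Jun, 30 days; 296 left).
−30 → May 31, 1628 (end of May, 31 days; 266 left).
−31 → Apr 30, 1628 (end of Apr, 30 days; 235 left).
−30 → Mar 31, 1628 (end of Mar, 31 days; 205 left).
−31 → Feb 29, 1628 (end of Feb, 29 days; 174 left).
−29 → Jan 31, 1628 (end of Jan, 31 days; 145 left).
−31 → Dec 31, 1627 (end of Dec, 31 days; 114 left).
−31 → Nov 30, 1627 (end of Nov, 30 days; 83 left).
−30 → Oct 31, 1627 (end of Oct, 31 days; 53 left).
−31 → Sep 30, 1627 (end of Sep, 30 days; 22 left).
−22 → Sep 8, 1627.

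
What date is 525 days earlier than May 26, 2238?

−365 (one year) → May 26, 2237 (160 left).
−26 → Apr 30, 2237 (end of Apr, 30 days; 134 left).
−30 → Mar 31, 2237 (end of Mar, 31 days; 104 left).
−31 → Feb 28, 2237 (end of Feb, 28 days; 73 left).
−28 → Jan 31, 2237 (end of Jan, 31 days; 45 left).
−31 → Dec 31, 2236 (end of Dec, 31 days; 14 left).
−14 → Dec 17, 2236.

December 17, 2236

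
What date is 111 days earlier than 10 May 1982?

−10 → Apr 30, 1982 (end of Apr, 30 days; 101 left).
−30 → Mar 31, 1982 (end of Mar, 31 days; 71 left).
−31 → Feb 28, 1982 (end of Feb, 28 days; 40 left).
−28 → Jan 31, 1982 (end of Jan, 31 days; 12 left).
−12 → Jan 19, 1982.

January 19, 1982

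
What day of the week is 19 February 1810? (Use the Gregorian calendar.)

Monday

Doomsday rule: the anchor day for the 1800s is Friday. For year 10: 10÷12 = 0 r 10, and 10÷4 = 2, so 0+10+2 = 12.
Friday + 12 ≡ Wednesday — that's 1810's doomsday.
In February the doomsday date is Feb 28 (1810 is not a leap year).
Feb 19 is 9 days before Feb 28; 9 mod 7 = 2, so Wednesday − 2 = Monday.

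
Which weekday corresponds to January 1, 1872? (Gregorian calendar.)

Monday

January 1, 1872 is a Monday.
Total: 0 days.
0 mod 7 = 0, so Monday + 0 = Monday.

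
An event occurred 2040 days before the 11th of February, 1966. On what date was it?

July 12, 1960

−365 (one year) → Feb 11, 1965 (1675 left).
−366 (one year; includes Feb 29, 1964) → Feb 11, 1964 (1309 left).
−365 (one year) → Feb 11, 1963 (944 left).
−365 (one year) → Feb 11, 1962 (579 left).
−365 (one year) → Feb 11, 1961 (214 left).
−11 → Jan 31, 1961 (end of Jan, 31 days; 203 left).
−31 → Dec 31, 1960 (end of Dec, 31 days; 172 left).
−31 → Nov 30, 1960 (end of Nov, 30 days; 141 left).
−30 → Oct 31, 1960 (end of Oct, 31 days; 111 left).
−31 → Sep 30, 1960 (end of Sep, 30 days; 80 left).
−30 → Aug 31, 1960 (end of Aug, 31 days; 50 left).
−31 → Jul 31, 1960 (end of Jul, 31 days; 19 left).
−19 → Jul 12, 1960.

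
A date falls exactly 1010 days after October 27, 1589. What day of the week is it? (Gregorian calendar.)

Sunday

Oct 27, 1589 is a Friday.
1010 mod 7 = 2, so 1010 days after a Friday is Friday + 2 = Sunday.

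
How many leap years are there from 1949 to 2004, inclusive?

Multiples of 4 in [1949,2004]: 14.
Of those, multiples of 100: 1 (not leap unless ÷400).
Multiples of 400: 1.
Leap years = 14 − 1 + 1 = 14.

14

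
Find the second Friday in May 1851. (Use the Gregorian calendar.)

May 9, 1851

May 1, 1851 is a Thursday.
The first Friday is therefore May 2 (1 days later).
The second Friday is 2 + 1×7 = May 9.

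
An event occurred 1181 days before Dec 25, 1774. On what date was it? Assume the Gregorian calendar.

October 1, 1771

−365 (one year) → Dec 25, 1773 (816 left).
−365 (one year) → Dec 25, 1772 (451 left).
−366 (one year; includes Feb 29, 1772) → Dec 25, 1771 (85 left).
−25 → Nov 30, 1771 (end of Nov, 30 days; 60 left).
−30 → Oct 31, 1771 (end of Oct, 31 days; 30 left).
−30 → Oct 1, 1771.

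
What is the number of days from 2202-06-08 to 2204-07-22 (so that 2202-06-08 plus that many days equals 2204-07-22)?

775

Jun 8, 2202 → Jun 8, 2203: 365 days.
Jun 8, 2203 → Jun 8, 2204: 366 days (Feb 29, 2204 is in that span).
Jun 8, 2204 → Jul 8, 2204: 30 days (June has 30).
Jul 8, 2204 → Jul 22, 2204: 14 days.
Total: 775 days.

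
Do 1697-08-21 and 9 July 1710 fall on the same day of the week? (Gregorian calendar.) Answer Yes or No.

From Aug 21, 1697 to Jul 9, 1710 is 4704 days.
4704 mod 7 = 0, so they are the same weekday.
(Aug 21, 1697 is a Wednesday; Jul 9, 1710 is a Wednesday.)

Yes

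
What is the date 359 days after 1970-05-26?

May has 31 days: +6 → Jun 1, 1970 (353 left).
Jun has 30 days: +30 → Jul 1, 1970 (323 left).
Jul has 31 days: +31 → Aug 1, 1970 (292 left).
Aug has 31 days: +31 → Sep 1, 1970 (261 left).
Sep has 30 days: +30 → Oct 1, 1970 (231 left).
Oct has 31 days: +31 → Nov 1, 1970 (200 left).
Nov has 30 days: +30 → Dec 1, 1970 (170 left).
Dec has 31 days: +31 → Jan 1, 1971 (139 left).
Jan has 31 days: +31 → Feb 1, 1971 (108 left).
Feb has 28 days: +28 → Mar 1, 1971 (80 left).
Mar has 31 days: +31 → Apr 1, 1971 (49 left).
Apr has 30 days: +30 → May 1, 1971 (19 left).
+19 → May 20, 1971.

May 20, 1971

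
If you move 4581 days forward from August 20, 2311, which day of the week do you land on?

Wednesday

Aug 20, 2311 is a Sunday.
4581 mod 7 = 3, so 4581 days after a Sunday is Sunday + 3 = Wednesday.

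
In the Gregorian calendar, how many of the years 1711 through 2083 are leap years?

91

Multiples of 4 in [1711,2083]: 93.
Of those, multiples of 100: 3 (not leap unless ÷400).
Multiples of 400: 1.
Leap years = 93 − 3 + 1 = 91.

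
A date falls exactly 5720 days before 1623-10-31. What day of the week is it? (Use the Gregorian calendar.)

First find the weekday of Oct 31, 1623. Doomsday rule: the anchor day for the 1600s is Tuesday. For year 23: 23÷12 = 1 r 11, and 11÷4 = 2, so 1+11+2 = 14.
Tuesday + 14 ≡ Tuesday — that's 1623's doomsday.
In October the doomsday date is Oct 10.
Oct 31 is 21 days after Oct 10; 21 mod 7 = 0, so Tuesday + 0 = Tuesday.
5720 mod 7 = 1, so 5720 days before a Tuesday is Tuesday − 1 = Monday.

Monday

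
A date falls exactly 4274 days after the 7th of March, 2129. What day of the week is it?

Friday

Mar 7, 2129 is a Monday.
4274 mod 7 = 4, so 4274 days after a Monday is Monday + 4 = Friday.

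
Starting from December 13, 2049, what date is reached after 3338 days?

February 2, 2059

+365 (one year) → Dec 13, 2050 (2973 left).
+365 (one year) → Dec 13, 2051 (2608 left).
+366 (one year; includes Feb 29, 2052) → Dec 13, 2052 (2242 left).
+365 (one year) → Dec 13, 2053 (1877 left).
+365 (one year) → Dec 13, 2054 (1512 left).
+365 (one year) → Dec 13, 2055 (1147 left).
+366 (one year; includes Feb 29, 2056) → Dec 13, 2056 (781 left).
+365 (one year) → Dec 13, 2057 (416 left).
+365 (one year) → Dec 13, 2058 (51 left).
Dec has 31 days: +19 → Jan 1, 2059 (32 left).
Jan has 31 days: +31 → Feb 1, 2059 (1 left).
+1 → Feb 2, 2059.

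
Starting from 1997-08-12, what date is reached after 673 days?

June 16, 1999

+365 (one year) → Aug 12, 1998 (308 left).
Aug has 31 days: +20 → Sep 1, 1998 (288 left).
Sep has 30 days: +30 → Oct 1, 1998 (258 left).
Oct has 31 days: +31 → Nov 1, 1998 (227 left).
Nov has 30 days: +30 → Dec 1, 1998 (197 left).
Dec has 31 days: +31 → Jan 1, 1999 (166 left).
Jan has 31 days: +31 → Feb 1, 1999 (135 left).
Feb has 28 days: +28 → Mar 1, 1999 (107 left).
Mar has 31 days: +31 → Apr 1, 1999 (76 left).
Apr has 30 days: +30 → May 1, 1999 (46 left).
May has 31 days: +31 → Jun 1, 1999 (15 left).
+15 → Jun 16, 1999.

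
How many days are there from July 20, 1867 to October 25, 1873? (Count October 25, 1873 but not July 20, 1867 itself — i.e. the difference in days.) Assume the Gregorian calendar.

2289

Jul 20, 1867 → Jul 20, 1868: 366 days (Feb 29, 1868 is in that span).
Jul 20, 1868 → Jul 20, 1869: 365 days.
Jul 20, 1869 → Jul 20, 1870: 365 days.
Jul 20, 1870 → Jul 20, 1871: 365 days.
Jul 20, 1871 → Jul 20, 1872: 366 days (Feb 29, 1872 is in that span).
Jul 20, 1872 → Jul 20, 1873: 365 days.
Jul 20, 1873 → Aug 20, 1873: 31 days (July has 31).
Aug 20, 1873 → Sep 20, 1873: 31 days (August has 31).
Sep 20, 1873 → Oct 20, 1873: 30 days (September has 30).
Oct 20, 1873 → Oct 25, 1873: 5 days.
Total: 2289 days.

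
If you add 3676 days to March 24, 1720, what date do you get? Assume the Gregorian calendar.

April 17, 1730

+365 (one year) → Mar 24, 1721 (3311 left).
+365 (one year) → Mar 24, 1722 (2946 left).
+365 (one year) → Mar 24, 1723 (2581 left).
+366 (one year; includes Feb 29, 1724) → Mar 24, 1724 (2215 left).
+365 (one year) → Mar 24, 1725 (1850 left).
+365 (one year) → Mar 24, 1726 (1485 left).
+365 (one year) → Mar 24, 1727 (1120 left).
+366 (one year; includes Feb 29, 1728) → Mar 24, 1728 (754 left).
+365 (one year) → Mar 24, 1729 (389 left).
Mar has 31 days: +8 → Apr 1, 1729 (381 left).
Apr has 30 days: +30 → May 1, 1729 (351 left).
May has 31 days: +31 → Jun 1, 1729 (320 left).
Jun has 30 days: +30 → Jul 1, 1729 (290 left).
Jul has 31 days: +31 → Aug 1, 1729 (259 left).
Aug has 31 days: +31 → Sep 1, 1729 (228 left).
Sep has 30 days: +30 → Oct 1, 1729 (198 left).
Oct has 31 days: +31 → Nov 1, 1729 (167 left).
Nov has 30 days: +30 → Dec 1, 1729 (137 left).
Dec has 31 days: +31 → Jan 1, 1730 (106 left).
Jan has 31 days: +31 → Feb 1, 1730 (75 left).
Feb has 28 days: +28 → Mar 1, 1730 (47 left).
Mar has 31 days: +31 → Apr 1, 1730 (16 left).
+16 → Apr 17, 1730.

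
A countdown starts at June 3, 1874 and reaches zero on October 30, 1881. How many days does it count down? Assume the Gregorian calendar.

2706

Jun 3, 1874 → Jun 3, 1875: 365 days.
Jun 3, 1875 → Jun 3, 1876: 366 days (Feb 29, 1876 is in that span).
Jun 3, 1876 → Jun 3, 1877: 365 days.
Jun 3, 1877 → Jun 3, 1878: 365 days.
Jun 3, 1878 → Jun 3, 1879: 365 days.
Jun 3, 1879 → Jun 3, 1880: 366 days (Feb 29, 1880 is in that span).
Jun 3, 1880 → Jun 3, 1881: 365 days.
Jun 3, 1881 → Jul 3, 1881: 30 days (June has 30).
Jul 3, 1881 → Aug 3, 1881: 31 days (July has 31).
Aug 3, 1881 → Sep 3, 1881: 31 days (August has 31).
Sep 3, 1881 → Oct 3, 1881: 30 days (September has 30).
Oct 3, 1881 → Oct 30, 1881: 27 days.
Total: 2706 days.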